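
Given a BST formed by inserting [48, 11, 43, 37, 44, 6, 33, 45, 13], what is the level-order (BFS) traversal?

Tree insertion order: [48, 11, 43, 37, 44, 6, 33, 45, 13]
Tree (level-order array): [48, 11, None, 6, 43, None, None, 37, 44, 33, None, None, 45, 13]
BFS from the root, enqueuing left then right child of each popped node:
  queue [48] -> pop 48, enqueue [11], visited so far: [48]
  queue [11] -> pop 11, enqueue [6, 43], visited so far: [48, 11]
  queue [6, 43] -> pop 6, enqueue [none], visited so far: [48, 11, 6]
  queue [43] -> pop 43, enqueue [37, 44], visited so far: [48, 11, 6, 43]
  queue [37, 44] -> pop 37, enqueue [33], visited so far: [48, 11, 6, 43, 37]
  queue [44, 33] -> pop 44, enqueue [45], visited so far: [48, 11, 6, 43, 37, 44]
  queue [33, 45] -> pop 33, enqueue [13], visited so far: [48, 11, 6, 43, 37, 44, 33]
  queue [45, 13] -> pop 45, enqueue [none], visited so far: [48, 11, 6, 43, 37, 44, 33, 45]
  queue [13] -> pop 13, enqueue [none], visited so far: [48, 11, 6, 43, 37, 44, 33, 45, 13]
Result: [48, 11, 6, 43, 37, 44, 33, 45, 13]


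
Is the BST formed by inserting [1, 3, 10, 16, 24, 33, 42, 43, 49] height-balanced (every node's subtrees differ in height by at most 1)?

Tree (level-order array): [1, None, 3, None, 10, None, 16, None, 24, None, 33, None, 42, None, 43, None, 49]
Definition: a tree is height-balanced if, at every node, |h(left) - h(right)| <= 1 (empty subtree has height -1).
Bottom-up per-node check:
  node 49: h_left=-1, h_right=-1, diff=0 [OK], height=0
  node 43: h_left=-1, h_right=0, diff=1 [OK], height=1
  node 42: h_left=-1, h_right=1, diff=2 [FAIL (|-1-1|=2 > 1)], height=2
  node 33: h_left=-1, h_right=2, diff=3 [FAIL (|-1-2|=3 > 1)], height=3
  node 24: h_left=-1, h_right=3, diff=4 [FAIL (|-1-3|=4 > 1)], height=4
  node 16: h_left=-1, h_right=4, diff=5 [FAIL (|-1-4|=5 > 1)], height=5
  node 10: h_left=-1, h_right=5, diff=6 [FAIL (|-1-5|=6 > 1)], height=6
  node 3: h_left=-1, h_right=6, diff=7 [FAIL (|-1-6|=7 > 1)], height=7
  node 1: h_left=-1, h_right=7, diff=8 [FAIL (|-1-7|=8 > 1)], height=8
Node 42 violates the condition: |-1 - 1| = 2 > 1.
Result: Not balanced


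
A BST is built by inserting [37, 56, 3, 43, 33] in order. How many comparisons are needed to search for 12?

Search path for 12: 37 -> 3 -> 33
Found: False
Comparisons: 3


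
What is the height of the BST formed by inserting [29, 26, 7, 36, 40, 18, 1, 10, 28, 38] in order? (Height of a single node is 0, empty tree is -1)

Insertion order: [29, 26, 7, 36, 40, 18, 1, 10, 28, 38]
Tree (level-order array): [29, 26, 36, 7, 28, None, 40, 1, 18, None, None, 38, None, None, None, 10]
Compute height bottom-up (empty subtree = -1):
  height(1) = 1 + max(-1, -1) = 0
  height(10) = 1 + max(-1, -1) = 0
  height(18) = 1 + max(0, -1) = 1
  height(7) = 1 + max(0, 1) = 2
  height(28) = 1 + max(-1, -1) = 0
  height(26) = 1 + max(2, 0) = 3
  height(38) = 1 + max(-1, -1) = 0
  height(40) = 1 + max(0, -1) = 1
  height(36) = 1 + max(-1, 1) = 2
  height(29) = 1 + max(3, 2) = 4
Height = 4


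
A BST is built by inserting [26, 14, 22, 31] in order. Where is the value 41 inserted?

Starting tree (level order): [26, 14, 31, None, 22]
Insertion path: 26 -> 31
Result: insert 41 as right child of 31
Final tree (level order): [26, 14, 31, None, 22, None, 41]


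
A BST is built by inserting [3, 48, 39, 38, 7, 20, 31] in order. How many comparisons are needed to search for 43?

Search path for 43: 3 -> 48 -> 39
Found: False
Comparisons: 3


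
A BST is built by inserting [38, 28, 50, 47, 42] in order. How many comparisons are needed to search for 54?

Search path for 54: 38 -> 50
Found: False
Comparisons: 2


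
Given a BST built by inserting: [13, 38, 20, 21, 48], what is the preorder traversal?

Tree insertion order: [13, 38, 20, 21, 48]
Tree (level-order array): [13, None, 38, 20, 48, None, 21]
Preorder traversal: [13, 38, 20, 21, 48]


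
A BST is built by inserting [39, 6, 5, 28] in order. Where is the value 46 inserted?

Starting tree (level order): [39, 6, None, 5, 28]
Insertion path: 39
Result: insert 46 as right child of 39
Final tree (level order): [39, 6, 46, 5, 28]


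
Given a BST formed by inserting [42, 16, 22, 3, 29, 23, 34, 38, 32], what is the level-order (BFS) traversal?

Tree insertion order: [42, 16, 22, 3, 29, 23, 34, 38, 32]
Tree (level-order array): [42, 16, None, 3, 22, None, None, None, 29, 23, 34, None, None, 32, 38]
BFS from the root, enqueuing left then right child of each popped node:
  queue [42] -> pop 42, enqueue [16], visited so far: [42]
  queue [16] -> pop 16, enqueue [3, 22], visited so far: [42, 16]
  queue [3, 22] -> pop 3, enqueue [none], visited so far: [42, 16, 3]
  queue [22] -> pop 22, enqueue [29], visited so far: [42, 16, 3, 22]
  queue [29] -> pop 29, enqueue [23, 34], visited so far: [42, 16, 3, 22, 29]
  queue [23, 34] -> pop 23, enqueue [none], visited so far: [42, 16, 3, 22, 29, 23]
  queue [34] -> pop 34, enqueue [32, 38], visited so far: [42, 16, 3, 22, 29, 23, 34]
  queue [32, 38] -> pop 32, enqueue [none], visited so far: [42, 16, 3, 22, 29, 23, 34, 32]
  queue [38] -> pop 38, enqueue [none], visited so far: [42, 16, 3, 22, 29, 23, 34, 32, 38]
Result: [42, 16, 3, 22, 29, 23, 34, 32, 38]


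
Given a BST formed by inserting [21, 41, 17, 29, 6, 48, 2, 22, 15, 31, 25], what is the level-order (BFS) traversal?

Tree insertion order: [21, 41, 17, 29, 6, 48, 2, 22, 15, 31, 25]
Tree (level-order array): [21, 17, 41, 6, None, 29, 48, 2, 15, 22, 31, None, None, None, None, None, None, None, 25]
BFS from the root, enqueuing left then right child of each popped node:
  queue [21] -> pop 21, enqueue [17, 41], visited so far: [21]
  queue [17, 41] -> pop 17, enqueue [6], visited so far: [21, 17]
  queue [41, 6] -> pop 41, enqueue [29, 48], visited so far: [21, 17, 41]
  queue [6, 29, 48] -> pop 6, enqueue [2, 15], visited so far: [21, 17, 41, 6]
  queue [29, 48, 2, 15] -> pop 29, enqueue [22, 31], visited so far: [21, 17, 41, 6, 29]
  queue [48, 2, 15, 22, 31] -> pop 48, enqueue [none], visited so far: [21, 17, 41, 6, 29, 48]
  queue [2, 15, 22, 31] -> pop 2, enqueue [none], visited so far: [21, 17, 41, 6, 29, 48, 2]
  queue [15, 22, 31] -> pop 15, enqueue [none], visited so far: [21, 17, 41, 6, 29, 48, 2, 15]
  queue [22, 31] -> pop 22, enqueue [25], visited so far: [21, 17, 41, 6, 29, 48, 2, 15, 22]
  queue [31, 25] -> pop 31, enqueue [none], visited so far: [21, 17, 41, 6, 29, 48, 2, 15, 22, 31]
  queue [25] -> pop 25, enqueue [none], visited so far: [21, 17, 41, 6, 29, 48, 2, 15, 22, 31, 25]
Result: [21, 17, 41, 6, 29, 48, 2, 15, 22, 31, 25]


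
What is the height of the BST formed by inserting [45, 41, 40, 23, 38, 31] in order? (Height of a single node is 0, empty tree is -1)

Insertion order: [45, 41, 40, 23, 38, 31]
Tree (level-order array): [45, 41, None, 40, None, 23, None, None, 38, 31]
Compute height bottom-up (empty subtree = -1):
  height(31) = 1 + max(-1, -1) = 0
  height(38) = 1 + max(0, -1) = 1
  height(23) = 1 + max(-1, 1) = 2
  height(40) = 1 + max(2, -1) = 3
  height(41) = 1 + max(3, -1) = 4
  height(45) = 1 + max(4, -1) = 5
Height = 5


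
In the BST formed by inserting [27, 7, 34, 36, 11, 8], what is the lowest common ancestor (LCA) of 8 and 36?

Tree insertion order: [27, 7, 34, 36, 11, 8]
Tree (level-order array): [27, 7, 34, None, 11, None, 36, 8]
In a BST, the LCA of p=8, q=36 is the first node v on the
root-to-leaf path with p <= v <= q (go left if both < v, right if both > v).
Walk from root:
  at 27: 8 <= 27 <= 36, this is the LCA
LCA = 27


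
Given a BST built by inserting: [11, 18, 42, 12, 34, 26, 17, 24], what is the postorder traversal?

Tree insertion order: [11, 18, 42, 12, 34, 26, 17, 24]
Tree (level-order array): [11, None, 18, 12, 42, None, 17, 34, None, None, None, 26, None, 24]
Postorder traversal: [17, 12, 24, 26, 34, 42, 18, 11]


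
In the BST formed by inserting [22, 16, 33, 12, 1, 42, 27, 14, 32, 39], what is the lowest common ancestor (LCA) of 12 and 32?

Tree insertion order: [22, 16, 33, 12, 1, 42, 27, 14, 32, 39]
Tree (level-order array): [22, 16, 33, 12, None, 27, 42, 1, 14, None, 32, 39]
In a BST, the LCA of p=12, q=32 is the first node v on the
root-to-leaf path with p <= v <= q (go left if both < v, right if both > v).
Walk from root:
  at 22: 12 <= 22 <= 32, this is the LCA
LCA = 22


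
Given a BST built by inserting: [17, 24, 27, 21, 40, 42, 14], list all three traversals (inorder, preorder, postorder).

Tree insertion order: [17, 24, 27, 21, 40, 42, 14]
Tree (level-order array): [17, 14, 24, None, None, 21, 27, None, None, None, 40, None, 42]
Inorder (L, root, R): [14, 17, 21, 24, 27, 40, 42]
Preorder (root, L, R): [17, 14, 24, 21, 27, 40, 42]
Postorder (L, R, root): [14, 21, 42, 40, 27, 24, 17]


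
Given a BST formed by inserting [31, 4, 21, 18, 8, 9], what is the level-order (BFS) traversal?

Tree insertion order: [31, 4, 21, 18, 8, 9]
Tree (level-order array): [31, 4, None, None, 21, 18, None, 8, None, None, 9]
BFS from the root, enqueuing left then right child of each popped node:
  queue [31] -> pop 31, enqueue [4], visited so far: [31]
  queue [4] -> pop 4, enqueue [21], visited so far: [31, 4]
  queue [21] -> pop 21, enqueue [18], visited so far: [31, 4, 21]
  queue [18] -> pop 18, enqueue [8], visited so far: [31, 4, 21, 18]
  queue [8] -> pop 8, enqueue [9], visited so far: [31, 4, 21, 18, 8]
  queue [9] -> pop 9, enqueue [none], visited so far: [31, 4, 21, 18, 8, 9]
Result: [31, 4, 21, 18, 8, 9]


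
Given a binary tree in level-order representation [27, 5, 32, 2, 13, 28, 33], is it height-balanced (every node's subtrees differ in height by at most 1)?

Tree (level-order array): [27, 5, 32, 2, 13, 28, 33]
Definition: a tree is height-balanced if, at every node, |h(left) - h(right)| <= 1 (empty subtree has height -1).
Bottom-up per-node check:
  node 2: h_left=-1, h_right=-1, diff=0 [OK], height=0
  node 13: h_left=-1, h_right=-1, diff=0 [OK], height=0
  node 5: h_left=0, h_right=0, diff=0 [OK], height=1
  node 28: h_left=-1, h_right=-1, diff=0 [OK], height=0
  node 33: h_left=-1, h_right=-1, diff=0 [OK], height=0
  node 32: h_left=0, h_right=0, diff=0 [OK], height=1
  node 27: h_left=1, h_right=1, diff=0 [OK], height=2
All nodes satisfy the balance condition.
Result: Balanced


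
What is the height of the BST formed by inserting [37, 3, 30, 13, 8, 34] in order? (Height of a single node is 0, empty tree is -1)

Insertion order: [37, 3, 30, 13, 8, 34]
Tree (level-order array): [37, 3, None, None, 30, 13, 34, 8]
Compute height bottom-up (empty subtree = -1):
  height(8) = 1 + max(-1, -1) = 0
  height(13) = 1 + max(0, -1) = 1
  height(34) = 1 + max(-1, -1) = 0
  height(30) = 1 + max(1, 0) = 2
  height(3) = 1 + max(-1, 2) = 3
  height(37) = 1 + max(3, -1) = 4
Height = 4


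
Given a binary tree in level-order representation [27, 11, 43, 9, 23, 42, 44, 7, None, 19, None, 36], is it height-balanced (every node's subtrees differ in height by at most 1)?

Tree (level-order array): [27, 11, 43, 9, 23, 42, 44, 7, None, 19, None, 36]
Definition: a tree is height-balanced if, at every node, |h(left) - h(right)| <= 1 (empty subtree has height -1).
Bottom-up per-node check:
  node 7: h_left=-1, h_right=-1, diff=0 [OK], height=0
  node 9: h_left=0, h_right=-1, diff=1 [OK], height=1
  node 19: h_left=-1, h_right=-1, diff=0 [OK], height=0
  node 23: h_left=0, h_right=-1, diff=1 [OK], height=1
  node 11: h_left=1, h_right=1, diff=0 [OK], height=2
  node 36: h_left=-1, h_right=-1, diff=0 [OK], height=0
  node 42: h_left=0, h_right=-1, diff=1 [OK], height=1
  node 44: h_left=-1, h_right=-1, diff=0 [OK], height=0
  node 43: h_left=1, h_right=0, diff=1 [OK], height=2
  node 27: h_left=2, h_right=2, diff=0 [OK], height=3
All nodes satisfy the balance condition.
Result: Balanced


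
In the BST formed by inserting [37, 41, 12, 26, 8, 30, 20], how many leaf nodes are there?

Tree built from: [37, 41, 12, 26, 8, 30, 20]
Tree (level-order array): [37, 12, 41, 8, 26, None, None, None, None, 20, 30]
Rule: A leaf has 0 children.
Per-node child counts:
  node 37: 2 child(ren)
  node 12: 2 child(ren)
  node 8: 0 child(ren)
  node 26: 2 child(ren)
  node 20: 0 child(ren)
  node 30: 0 child(ren)
  node 41: 0 child(ren)
Matching nodes: [8, 20, 30, 41]
Count of leaf nodes: 4


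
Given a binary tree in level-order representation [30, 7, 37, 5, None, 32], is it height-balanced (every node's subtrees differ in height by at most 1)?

Tree (level-order array): [30, 7, 37, 5, None, 32]
Definition: a tree is height-balanced if, at every node, |h(left) - h(right)| <= 1 (empty subtree has height -1).
Bottom-up per-node check:
  node 5: h_left=-1, h_right=-1, diff=0 [OK], height=0
  node 7: h_left=0, h_right=-1, diff=1 [OK], height=1
  node 32: h_left=-1, h_right=-1, diff=0 [OK], height=0
  node 37: h_left=0, h_right=-1, diff=1 [OK], height=1
  node 30: h_left=1, h_right=1, diff=0 [OK], height=2
All nodes satisfy the balance condition.
Result: Balanced


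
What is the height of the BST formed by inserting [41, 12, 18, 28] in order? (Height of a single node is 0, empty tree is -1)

Insertion order: [41, 12, 18, 28]
Tree (level-order array): [41, 12, None, None, 18, None, 28]
Compute height bottom-up (empty subtree = -1):
  height(28) = 1 + max(-1, -1) = 0
  height(18) = 1 + max(-1, 0) = 1
  height(12) = 1 + max(-1, 1) = 2
  height(41) = 1 + max(2, -1) = 3
Height = 3


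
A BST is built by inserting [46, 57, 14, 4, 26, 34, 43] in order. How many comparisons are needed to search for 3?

Search path for 3: 46 -> 14 -> 4
Found: False
Comparisons: 3


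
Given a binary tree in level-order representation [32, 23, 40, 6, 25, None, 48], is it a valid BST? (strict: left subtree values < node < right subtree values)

Level-order array: [32, 23, 40, 6, 25, None, 48]
Validate using subtree bounds (lo, hi): at each node, require lo < value < hi,
then recurse left with hi=value and right with lo=value.
Preorder trace (stopping at first violation):
  at node 32 with bounds (-inf, +inf): OK
  at node 23 with bounds (-inf, 32): OK
  at node 6 with bounds (-inf, 23): OK
  at node 25 with bounds (23, 32): OK
  at node 40 with bounds (32, +inf): OK
  at node 48 with bounds (40, +inf): OK
No violation found at any node.
Result: Valid BST


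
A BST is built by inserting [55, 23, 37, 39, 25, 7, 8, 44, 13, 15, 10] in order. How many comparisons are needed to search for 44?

Search path for 44: 55 -> 23 -> 37 -> 39 -> 44
Found: True
Comparisons: 5


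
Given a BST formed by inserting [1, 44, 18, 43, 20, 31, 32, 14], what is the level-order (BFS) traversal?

Tree insertion order: [1, 44, 18, 43, 20, 31, 32, 14]
Tree (level-order array): [1, None, 44, 18, None, 14, 43, None, None, 20, None, None, 31, None, 32]
BFS from the root, enqueuing left then right child of each popped node:
  queue [1] -> pop 1, enqueue [44], visited so far: [1]
  queue [44] -> pop 44, enqueue [18], visited so far: [1, 44]
  queue [18] -> pop 18, enqueue [14, 43], visited so far: [1, 44, 18]
  queue [14, 43] -> pop 14, enqueue [none], visited so far: [1, 44, 18, 14]
  queue [43] -> pop 43, enqueue [20], visited so far: [1, 44, 18, 14, 43]
  queue [20] -> pop 20, enqueue [31], visited so far: [1, 44, 18, 14, 43, 20]
  queue [31] -> pop 31, enqueue [32], visited so far: [1, 44, 18, 14, 43, 20, 31]
  queue [32] -> pop 32, enqueue [none], visited so far: [1, 44, 18, 14, 43, 20, 31, 32]
Result: [1, 44, 18, 14, 43, 20, 31, 32]


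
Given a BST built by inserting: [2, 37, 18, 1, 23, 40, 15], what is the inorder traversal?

Tree insertion order: [2, 37, 18, 1, 23, 40, 15]
Tree (level-order array): [2, 1, 37, None, None, 18, 40, 15, 23]
Inorder traversal: [1, 2, 15, 18, 23, 37, 40]


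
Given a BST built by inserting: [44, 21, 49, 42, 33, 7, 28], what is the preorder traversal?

Tree insertion order: [44, 21, 49, 42, 33, 7, 28]
Tree (level-order array): [44, 21, 49, 7, 42, None, None, None, None, 33, None, 28]
Preorder traversal: [44, 21, 7, 42, 33, 28, 49]


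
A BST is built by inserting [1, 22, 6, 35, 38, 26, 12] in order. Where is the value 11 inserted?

Starting tree (level order): [1, None, 22, 6, 35, None, 12, 26, 38]
Insertion path: 1 -> 22 -> 6 -> 12
Result: insert 11 as left child of 12
Final tree (level order): [1, None, 22, 6, 35, None, 12, 26, 38, 11]


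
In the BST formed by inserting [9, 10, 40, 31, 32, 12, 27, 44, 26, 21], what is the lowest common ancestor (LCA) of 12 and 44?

Tree insertion order: [9, 10, 40, 31, 32, 12, 27, 44, 26, 21]
Tree (level-order array): [9, None, 10, None, 40, 31, 44, 12, 32, None, None, None, 27, None, None, 26, None, 21]
In a BST, the LCA of p=12, q=44 is the first node v on the
root-to-leaf path with p <= v <= q (go left if both < v, right if both > v).
Walk from root:
  at 9: both 12 and 44 > 9, go right
  at 10: both 12 and 44 > 10, go right
  at 40: 12 <= 40 <= 44, this is the LCA
LCA = 40


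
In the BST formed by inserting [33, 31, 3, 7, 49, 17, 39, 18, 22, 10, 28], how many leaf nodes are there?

Tree built from: [33, 31, 3, 7, 49, 17, 39, 18, 22, 10, 28]
Tree (level-order array): [33, 31, 49, 3, None, 39, None, None, 7, None, None, None, 17, 10, 18, None, None, None, 22, None, 28]
Rule: A leaf has 0 children.
Per-node child counts:
  node 33: 2 child(ren)
  node 31: 1 child(ren)
  node 3: 1 child(ren)
  node 7: 1 child(ren)
  node 17: 2 child(ren)
  node 10: 0 child(ren)
  node 18: 1 child(ren)
  node 22: 1 child(ren)
  node 28: 0 child(ren)
  node 49: 1 child(ren)
  node 39: 0 child(ren)
Matching nodes: [10, 28, 39]
Count of leaf nodes: 3


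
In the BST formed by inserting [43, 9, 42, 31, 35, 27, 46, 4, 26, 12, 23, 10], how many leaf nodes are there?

Tree built from: [43, 9, 42, 31, 35, 27, 46, 4, 26, 12, 23, 10]
Tree (level-order array): [43, 9, 46, 4, 42, None, None, None, None, 31, None, 27, 35, 26, None, None, None, 12, None, 10, 23]
Rule: A leaf has 0 children.
Per-node child counts:
  node 43: 2 child(ren)
  node 9: 2 child(ren)
  node 4: 0 child(ren)
  node 42: 1 child(ren)
  node 31: 2 child(ren)
  node 27: 1 child(ren)
  node 26: 1 child(ren)
  node 12: 2 child(ren)
  node 10: 0 child(ren)
  node 23: 0 child(ren)
  node 35: 0 child(ren)
  node 46: 0 child(ren)
Matching nodes: [4, 10, 23, 35, 46]
Count of leaf nodes: 5


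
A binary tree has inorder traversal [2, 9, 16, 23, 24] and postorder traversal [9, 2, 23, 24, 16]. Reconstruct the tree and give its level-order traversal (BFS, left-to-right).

Inorder:   [2, 9, 16, 23, 24]
Postorder: [9, 2, 23, 24, 16]
Algorithm: postorder visits root last, so walk postorder right-to-left;
each value is the root of the current inorder slice — split it at that
value, recurse on the right subtree first, then the left.
Recursive splits:
  root=16; inorder splits into left=[2, 9], right=[23, 24]
  root=24; inorder splits into left=[23], right=[]
  root=23; inorder splits into left=[], right=[]
  root=2; inorder splits into left=[], right=[9]
  root=9; inorder splits into left=[], right=[]
Reconstructed level-order: [16, 2, 24, 9, 23]


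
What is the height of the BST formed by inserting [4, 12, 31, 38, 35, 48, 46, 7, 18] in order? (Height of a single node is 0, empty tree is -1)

Insertion order: [4, 12, 31, 38, 35, 48, 46, 7, 18]
Tree (level-order array): [4, None, 12, 7, 31, None, None, 18, 38, None, None, 35, 48, None, None, 46]
Compute height bottom-up (empty subtree = -1):
  height(7) = 1 + max(-1, -1) = 0
  height(18) = 1 + max(-1, -1) = 0
  height(35) = 1 + max(-1, -1) = 0
  height(46) = 1 + max(-1, -1) = 0
  height(48) = 1 + max(0, -1) = 1
  height(38) = 1 + max(0, 1) = 2
  height(31) = 1 + max(0, 2) = 3
  height(12) = 1 + max(0, 3) = 4
  height(4) = 1 + max(-1, 4) = 5
Height = 5


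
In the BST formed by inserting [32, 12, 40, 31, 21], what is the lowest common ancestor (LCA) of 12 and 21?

Tree insertion order: [32, 12, 40, 31, 21]
Tree (level-order array): [32, 12, 40, None, 31, None, None, 21]
In a BST, the LCA of p=12, q=21 is the first node v on the
root-to-leaf path with p <= v <= q (go left if both < v, right if both > v).
Walk from root:
  at 32: both 12 and 21 < 32, go left
  at 12: 12 <= 12 <= 21, this is the LCA
LCA = 12


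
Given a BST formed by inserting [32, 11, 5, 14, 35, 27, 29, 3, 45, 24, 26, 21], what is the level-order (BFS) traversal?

Tree insertion order: [32, 11, 5, 14, 35, 27, 29, 3, 45, 24, 26, 21]
Tree (level-order array): [32, 11, 35, 5, 14, None, 45, 3, None, None, 27, None, None, None, None, 24, 29, 21, 26]
BFS from the root, enqueuing left then right child of each popped node:
  queue [32] -> pop 32, enqueue [11, 35], visited so far: [32]
  queue [11, 35] -> pop 11, enqueue [5, 14], visited so far: [32, 11]
  queue [35, 5, 14] -> pop 35, enqueue [45], visited so far: [32, 11, 35]
  queue [5, 14, 45] -> pop 5, enqueue [3], visited so far: [32, 11, 35, 5]
  queue [14, 45, 3] -> pop 14, enqueue [27], visited so far: [32, 11, 35, 5, 14]
  queue [45, 3, 27] -> pop 45, enqueue [none], visited so far: [32, 11, 35, 5, 14, 45]
  queue [3, 27] -> pop 3, enqueue [none], visited so far: [32, 11, 35, 5, 14, 45, 3]
  queue [27] -> pop 27, enqueue [24, 29], visited so far: [32, 11, 35, 5, 14, 45, 3, 27]
  queue [24, 29] -> pop 24, enqueue [21, 26], visited so far: [32, 11, 35, 5, 14, 45, 3, 27, 24]
  queue [29, 21, 26] -> pop 29, enqueue [none], visited so far: [32, 11, 35, 5, 14, 45, 3, 27, 24, 29]
  queue [21, 26] -> pop 21, enqueue [none], visited so far: [32, 11, 35, 5, 14, 45, 3, 27, 24, 29, 21]
  queue [26] -> pop 26, enqueue [none], visited so far: [32, 11, 35, 5, 14, 45, 3, 27, 24, 29, 21, 26]
Result: [32, 11, 35, 5, 14, 45, 3, 27, 24, 29, 21, 26]


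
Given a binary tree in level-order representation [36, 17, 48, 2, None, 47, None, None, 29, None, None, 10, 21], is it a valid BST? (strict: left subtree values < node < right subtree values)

Level-order array: [36, 17, 48, 2, None, 47, None, None, 29, None, None, 10, 21]
Validate using subtree bounds (lo, hi): at each node, require lo < value < hi,
then recurse left with hi=value and right with lo=value.
Preorder trace (stopping at first violation):
  at node 36 with bounds (-inf, +inf): OK
  at node 17 with bounds (-inf, 36): OK
  at node 2 with bounds (-inf, 17): OK
  at node 29 with bounds (2, 17): VIOLATION
Node 29 violates its bound: not (2 < 29 < 17).
Result: Not a valid BST


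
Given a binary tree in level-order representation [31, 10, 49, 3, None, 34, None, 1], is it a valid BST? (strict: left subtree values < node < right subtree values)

Level-order array: [31, 10, 49, 3, None, 34, None, 1]
Validate using subtree bounds (lo, hi): at each node, require lo < value < hi,
then recurse left with hi=value and right with lo=value.
Preorder trace (stopping at first violation):
  at node 31 with bounds (-inf, +inf): OK
  at node 10 with bounds (-inf, 31): OK
  at node 3 with bounds (-inf, 10): OK
  at node 1 with bounds (-inf, 3): OK
  at node 49 with bounds (31, +inf): OK
  at node 34 with bounds (31, 49): OK
No violation found at any node.
Result: Valid BST


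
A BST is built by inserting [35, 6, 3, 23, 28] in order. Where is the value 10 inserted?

Starting tree (level order): [35, 6, None, 3, 23, None, None, None, 28]
Insertion path: 35 -> 6 -> 23
Result: insert 10 as left child of 23
Final tree (level order): [35, 6, None, 3, 23, None, None, 10, 28]


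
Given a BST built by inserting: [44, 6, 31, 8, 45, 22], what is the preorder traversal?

Tree insertion order: [44, 6, 31, 8, 45, 22]
Tree (level-order array): [44, 6, 45, None, 31, None, None, 8, None, None, 22]
Preorder traversal: [44, 6, 31, 8, 22, 45]


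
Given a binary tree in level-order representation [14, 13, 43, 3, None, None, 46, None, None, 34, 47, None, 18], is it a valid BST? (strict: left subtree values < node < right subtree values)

Level-order array: [14, 13, 43, 3, None, None, 46, None, None, 34, 47, None, 18]
Validate using subtree bounds (lo, hi): at each node, require lo < value < hi,
then recurse left with hi=value and right with lo=value.
Preorder trace (stopping at first violation):
  at node 14 with bounds (-inf, +inf): OK
  at node 13 with bounds (-inf, 14): OK
  at node 3 with bounds (-inf, 13): OK
  at node 43 with bounds (14, +inf): OK
  at node 46 with bounds (43, +inf): OK
  at node 34 with bounds (43, 46): VIOLATION
Node 34 violates its bound: not (43 < 34 < 46).
Result: Not a valid BST


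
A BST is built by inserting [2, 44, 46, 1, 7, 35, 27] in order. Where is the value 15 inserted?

Starting tree (level order): [2, 1, 44, None, None, 7, 46, None, 35, None, None, 27]
Insertion path: 2 -> 44 -> 7 -> 35 -> 27
Result: insert 15 as left child of 27
Final tree (level order): [2, 1, 44, None, None, 7, 46, None, 35, None, None, 27, None, 15]


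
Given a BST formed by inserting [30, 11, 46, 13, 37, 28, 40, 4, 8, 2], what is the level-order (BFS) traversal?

Tree insertion order: [30, 11, 46, 13, 37, 28, 40, 4, 8, 2]
Tree (level-order array): [30, 11, 46, 4, 13, 37, None, 2, 8, None, 28, None, 40]
BFS from the root, enqueuing left then right child of each popped node:
  queue [30] -> pop 30, enqueue [11, 46], visited so far: [30]
  queue [11, 46] -> pop 11, enqueue [4, 13], visited so far: [30, 11]
  queue [46, 4, 13] -> pop 46, enqueue [37], visited so far: [30, 11, 46]
  queue [4, 13, 37] -> pop 4, enqueue [2, 8], visited so far: [30, 11, 46, 4]
  queue [13, 37, 2, 8] -> pop 13, enqueue [28], visited so far: [30, 11, 46, 4, 13]
  queue [37, 2, 8, 28] -> pop 37, enqueue [40], visited so far: [30, 11, 46, 4, 13, 37]
  queue [2, 8, 28, 40] -> pop 2, enqueue [none], visited so far: [30, 11, 46, 4, 13, 37, 2]
  queue [8, 28, 40] -> pop 8, enqueue [none], visited so far: [30, 11, 46, 4, 13, 37, 2, 8]
  queue [28, 40] -> pop 28, enqueue [none], visited so far: [30, 11, 46, 4, 13, 37, 2, 8, 28]
  queue [40] -> pop 40, enqueue [none], visited so far: [30, 11, 46, 4, 13, 37, 2, 8, 28, 40]
Result: [30, 11, 46, 4, 13, 37, 2, 8, 28, 40]


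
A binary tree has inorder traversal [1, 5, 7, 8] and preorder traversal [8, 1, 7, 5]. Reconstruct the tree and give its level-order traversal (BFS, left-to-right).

Inorder:  [1, 5, 7, 8]
Preorder: [8, 1, 7, 5]
Algorithm: preorder visits root first, so consume preorder in order;
for each root, split the current inorder slice at that value into
left-subtree inorder and right-subtree inorder, then recurse.
Recursive splits:
  root=8; inorder splits into left=[1, 5, 7], right=[]
  root=1; inorder splits into left=[], right=[5, 7]
  root=7; inorder splits into left=[5], right=[]
  root=5; inorder splits into left=[], right=[]
Reconstructed level-order: [8, 1, 7, 5]


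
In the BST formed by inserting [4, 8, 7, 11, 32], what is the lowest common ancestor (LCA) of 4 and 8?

Tree insertion order: [4, 8, 7, 11, 32]
Tree (level-order array): [4, None, 8, 7, 11, None, None, None, 32]
In a BST, the LCA of p=4, q=8 is the first node v on the
root-to-leaf path with p <= v <= q (go left if both < v, right if both > v).
Walk from root:
  at 4: 4 <= 4 <= 8, this is the LCA
LCA = 4


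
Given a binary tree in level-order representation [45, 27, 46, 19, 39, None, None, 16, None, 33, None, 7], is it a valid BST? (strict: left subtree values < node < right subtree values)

Level-order array: [45, 27, 46, 19, 39, None, None, 16, None, 33, None, 7]
Validate using subtree bounds (lo, hi): at each node, require lo < value < hi,
then recurse left with hi=value and right with lo=value.
Preorder trace (stopping at first violation):
  at node 45 with bounds (-inf, +inf): OK
  at node 27 with bounds (-inf, 45): OK
  at node 19 with bounds (-inf, 27): OK
  at node 16 with bounds (-inf, 19): OK
  at node 7 with bounds (-inf, 16): OK
  at node 39 with bounds (27, 45): OK
  at node 33 with bounds (27, 39): OK
  at node 46 with bounds (45, +inf): OK
No violation found at any node.
Result: Valid BST


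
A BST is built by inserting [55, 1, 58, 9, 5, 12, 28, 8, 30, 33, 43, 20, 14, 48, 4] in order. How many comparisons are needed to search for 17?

Search path for 17: 55 -> 1 -> 9 -> 12 -> 28 -> 20 -> 14
Found: False
Comparisons: 7


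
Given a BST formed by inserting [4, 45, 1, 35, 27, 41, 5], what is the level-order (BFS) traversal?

Tree insertion order: [4, 45, 1, 35, 27, 41, 5]
Tree (level-order array): [4, 1, 45, None, None, 35, None, 27, 41, 5]
BFS from the root, enqueuing left then right child of each popped node:
  queue [4] -> pop 4, enqueue [1, 45], visited so far: [4]
  queue [1, 45] -> pop 1, enqueue [none], visited so far: [4, 1]
  queue [45] -> pop 45, enqueue [35], visited so far: [4, 1, 45]
  queue [35] -> pop 35, enqueue [27, 41], visited so far: [4, 1, 45, 35]
  queue [27, 41] -> pop 27, enqueue [5], visited so far: [4, 1, 45, 35, 27]
  queue [41, 5] -> pop 41, enqueue [none], visited so far: [4, 1, 45, 35, 27, 41]
  queue [5] -> pop 5, enqueue [none], visited so far: [4, 1, 45, 35, 27, 41, 5]
Result: [4, 1, 45, 35, 27, 41, 5]


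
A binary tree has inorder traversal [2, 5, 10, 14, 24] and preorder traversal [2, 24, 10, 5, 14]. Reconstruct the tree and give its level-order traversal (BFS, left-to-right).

Inorder:  [2, 5, 10, 14, 24]
Preorder: [2, 24, 10, 5, 14]
Algorithm: preorder visits root first, so consume preorder in order;
for each root, split the current inorder slice at that value into
left-subtree inorder and right-subtree inorder, then recurse.
Recursive splits:
  root=2; inorder splits into left=[], right=[5, 10, 14, 24]
  root=24; inorder splits into left=[5, 10, 14], right=[]
  root=10; inorder splits into left=[5], right=[14]
  root=5; inorder splits into left=[], right=[]
  root=14; inorder splits into left=[], right=[]
Reconstructed level-order: [2, 24, 10, 5, 14]


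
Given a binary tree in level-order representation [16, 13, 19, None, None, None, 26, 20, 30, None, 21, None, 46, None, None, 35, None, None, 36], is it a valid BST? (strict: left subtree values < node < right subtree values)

Level-order array: [16, 13, 19, None, None, None, 26, 20, 30, None, 21, None, 46, None, None, 35, None, None, 36]
Validate using subtree bounds (lo, hi): at each node, require lo < value < hi,
then recurse left with hi=value and right with lo=value.
Preorder trace (stopping at first violation):
  at node 16 with bounds (-inf, +inf): OK
  at node 13 with bounds (-inf, 16): OK
  at node 19 with bounds (16, +inf): OK
  at node 26 with bounds (19, +inf): OK
  at node 20 with bounds (19, 26): OK
  at node 21 with bounds (20, 26): OK
  at node 30 with bounds (26, +inf): OK
  at node 46 with bounds (30, +inf): OK
  at node 35 with bounds (30, 46): OK
  at node 36 with bounds (35, 46): OK
No violation found at any node.
Result: Valid BST


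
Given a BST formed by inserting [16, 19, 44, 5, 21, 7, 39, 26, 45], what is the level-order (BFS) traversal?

Tree insertion order: [16, 19, 44, 5, 21, 7, 39, 26, 45]
Tree (level-order array): [16, 5, 19, None, 7, None, 44, None, None, 21, 45, None, 39, None, None, 26]
BFS from the root, enqueuing left then right child of each popped node:
  queue [16] -> pop 16, enqueue [5, 19], visited so far: [16]
  queue [5, 19] -> pop 5, enqueue [7], visited so far: [16, 5]
  queue [19, 7] -> pop 19, enqueue [44], visited so far: [16, 5, 19]
  queue [7, 44] -> pop 7, enqueue [none], visited so far: [16, 5, 19, 7]
  queue [44] -> pop 44, enqueue [21, 45], visited so far: [16, 5, 19, 7, 44]
  queue [21, 45] -> pop 21, enqueue [39], visited so far: [16, 5, 19, 7, 44, 21]
  queue [45, 39] -> pop 45, enqueue [none], visited so far: [16, 5, 19, 7, 44, 21, 45]
  queue [39] -> pop 39, enqueue [26], visited so far: [16, 5, 19, 7, 44, 21, 45, 39]
  queue [26] -> pop 26, enqueue [none], visited so far: [16, 5, 19, 7, 44, 21, 45, 39, 26]
Result: [16, 5, 19, 7, 44, 21, 45, 39, 26]


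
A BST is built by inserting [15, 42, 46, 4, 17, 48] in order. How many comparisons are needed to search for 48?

Search path for 48: 15 -> 42 -> 46 -> 48
Found: True
Comparisons: 4


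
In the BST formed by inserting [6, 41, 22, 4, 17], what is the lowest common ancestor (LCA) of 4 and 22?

Tree insertion order: [6, 41, 22, 4, 17]
Tree (level-order array): [6, 4, 41, None, None, 22, None, 17]
In a BST, the LCA of p=4, q=22 is the first node v on the
root-to-leaf path with p <= v <= q (go left if both < v, right if both > v).
Walk from root:
  at 6: 4 <= 6 <= 22, this is the LCA
LCA = 6


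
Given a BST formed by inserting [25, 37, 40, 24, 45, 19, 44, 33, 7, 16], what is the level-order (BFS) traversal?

Tree insertion order: [25, 37, 40, 24, 45, 19, 44, 33, 7, 16]
Tree (level-order array): [25, 24, 37, 19, None, 33, 40, 7, None, None, None, None, 45, None, 16, 44]
BFS from the root, enqueuing left then right child of each popped node:
  queue [25] -> pop 25, enqueue [24, 37], visited so far: [25]
  queue [24, 37] -> pop 24, enqueue [19], visited so far: [25, 24]
  queue [37, 19] -> pop 37, enqueue [33, 40], visited so far: [25, 24, 37]
  queue [19, 33, 40] -> pop 19, enqueue [7], visited so far: [25, 24, 37, 19]
  queue [33, 40, 7] -> pop 33, enqueue [none], visited so far: [25, 24, 37, 19, 33]
  queue [40, 7] -> pop 40, enqueue [45], visited so far: [25, 24, 37, 19, 33, 40]
  queue [7, 45] -> pop 7, enqueue [16], visited so far: [25, 24, 37, 19, 33, 40, 7]
  queue [45, 16] -> pop 45, enqueue [44], visited so far: [25, 24, 37, 19, 33, 40, 7, 45]
  queue [16, 44] -> pop 16, enqueue [none], visited so far: [25, 24, 37, 19, 33, 40, 7, 45, 16]
  queue [44] -> pop 44, enqueue [none], visited so far: [25, 24, 37, 19, 33, 40, 7, 45, 16, 44]
Result: [25, 24, 37, 19, 33, 40, 7, 45, 16, 44]


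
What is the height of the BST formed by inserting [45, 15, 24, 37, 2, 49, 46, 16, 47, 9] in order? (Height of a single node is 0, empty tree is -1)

Insertion order: [45, 15, 24, 37, 2, 49, 46, 16, 47, 9]
Tree (level-order array): [45, 15, 49, 2, 24, 46, None, None, 9, 16, 37, None, 47]
Compute height bottom-up (empty subtree = -1):
  height(9) = 1 + max(-1, -1) = 0
  height(2) = 1 + max(-1, 0) = 1
  height(16) = 1 + max(-1, -1) = 0
  height(37) = 1 + max(-1, -1) = 0
  height(24) = 1 + max(0, 0) = 1
  height(15) = 1 + max(1, 1) = 2
  height(47) = 1 + max(-1, -1) = 0
  height(46) = 1 + max(-1, 0) = 1
  height(49) = 1 + max(1, -1) = 2
  height(45) = 1 + max(2, 2) = 3
Height = 3


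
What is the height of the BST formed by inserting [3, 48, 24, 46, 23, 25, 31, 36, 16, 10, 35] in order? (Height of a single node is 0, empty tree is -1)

Insertion order: [3, 48, 24, 46, 23, 25, 31, 36, 16, 10, 35]
Tree (level-order array): [3, None, 48, 24, None, 23, 46, 16, None, 25, None, 10, None, None, 31, None, None, None, 36, 35]
Compute height bottom-up (empty subtree = -1):
  height(10) = 1 + max(-1, -1) = 0
  height(16) = 1 + max(0, -1) = 1
  height(23) = 1 + max(1, -1) = 2
  height(35) = 1 + max(-1, -1) = 0
  height(36) = 1 + max(0, -1) = 1
  height(31) = 1 + max(-1, 1) = 2
  height(25) = 1 + max(-1, 2) = 3
  height(46) = 1 + max(3, -1) = 4
  height(24) = 1 + max(2, 4) = 5
  height(48) = 1 + max(5, -1) = 6
  height(3) = 1 + max(-1, 6) = 7
Height = 7


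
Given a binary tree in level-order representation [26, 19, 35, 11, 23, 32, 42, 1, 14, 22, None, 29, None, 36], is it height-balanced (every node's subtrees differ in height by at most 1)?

Tree (level-order array): [26, 19, 35, 11, 23, 32, 42, 1, 14, 22, None, 29, None, 36]
Definition: a tree is height-balanced if, at every node, |h(left) - h(right)| <= 1 (empty subtree has height -1).
Bottom-up per-node check:
  node 1: h_left=-1, h_right=-1, diff=0 [OK], height=0
  node 14: h_left=-1, h_right=-1, diff=0 [OK], height=0
  node 11: h_left=0, h_right=0, diff=0 [OK], height=1
  node 22: h_left=-1, h_right=-1, diff=0 [OK], height=0
  node 23: h_left=0, h_right=-1, diff=1 [OK], height=1
  node 19: h_left=1, h_right=1, diff=0 [OK], height=2
  node 29: h_left=-1, h_right=-1, diff=0 [OK], height=0
  node 32: h_left=0, h_right=-1, diff=1 [OK], height=1
  node 36: h_left=-1, h_right=-1, diff=0 [OK], height=0
  node 42: h_left=0, h_right=-1, diff=1 [OK], height=1
  node 35: h_left=1, h_right=1, diff=0 [OK], height=2
  node 26: h_left=2, h_right=2, diff=0 [OK], height=3
All nodes satisfy the balance condition.
Result: Balanced


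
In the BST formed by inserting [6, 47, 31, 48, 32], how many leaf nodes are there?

Tree built from: [6, 47, 31, 48, 32]
Tree (level-order array): [6, None, 47, 31, 48, None, 32]
Rule: A leaf has 0 children.
Per-node child counts:
  node 6: 1 child(ren)
  node 47: 2 child(ren)
  node 31: 1 child(ren)
  node 32: 0 child(ren)
  node 48: 0 child(ren)
Matching nodes: [32, 48]
Count of leaf nodes: 2


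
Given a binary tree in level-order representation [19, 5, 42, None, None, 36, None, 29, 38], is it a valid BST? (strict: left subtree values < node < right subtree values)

Level-order array: [19, 5, 42, None, None, 36, None, 29, 38]
Validate using subtree bounds (lo, hi): at each node, require lo < value < hi,
then recurse left with hi=value and right with lo=value.
Preorder trace (stopping at first violation):
  at node 19 with bounds (-inf, +inf): OK
  at node 5 with bounds (-inf, 19): OK
  at node 42 with bounds (19, +inf): OK
  at node 36 with bounds (19, 42): OK
  at node 29 with bounds (19, 36): OK
  at node 38 with bounds (36, 42): OK
No violation found at any node.
Result: Valid BST


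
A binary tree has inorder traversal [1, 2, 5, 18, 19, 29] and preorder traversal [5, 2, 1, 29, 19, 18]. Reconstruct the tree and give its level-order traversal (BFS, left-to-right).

Inorder:  [1, 2, 5, 18, 19, 29]
Preorder: [5, 2, 1, 29, 19, 18]
Algorithm: preorder visits root first, so consume preorder in order;
for each root, split the current inorder slice at that value into
left-subtree inorder and right-subtree inorder, then recurse.
Recursive splits:
  root=5; inorder splits into left=[1, 2], right=[18, 19, 29]
  root=2; inorder splits into left=[1], right=[]
  root=1; inorder splits into left=[], right=[]
  root=29; inorder splits into left=[18, 19], right=[]
  root=19; inorder splits into left=[18], right=[]
  root=18; inorder splits into left=[], right=[]
Reconstructed level-order: [5, 2, 29, 1, 19, 18]


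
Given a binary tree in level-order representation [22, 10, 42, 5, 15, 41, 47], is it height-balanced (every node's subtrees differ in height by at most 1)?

Tree (level-order array): [22, 10, 42, 5, 15, 41, 47]
Definition: a tree is height-balanced if, at every node, |h(left) - h(right)| <= 1 (empty subtree has height -1).
Bottom-up per-node check:
  node 5: h_left=-1, h_right=-1, diff=0 [OK], height=0
  node 15: h_left=-1, h_right=-1, diff=0 [OK], height=0
  node 10: h_left=0, h_right=0, diff=0 [OK], height=1
  node 41: h_left=-1, h_right=-1, diff=0 [OK], height=0
  node 47: h_left=-1, h_right=-1, diff=0 [OK], height=0
  node 42: h_left=0, h_right=0, diff=0 [OK], height=1
  node 22: h_left=1, h_right=1, diff=0 [OK], height=2
All nodes satisfy the balance condition.
Result: Balanced


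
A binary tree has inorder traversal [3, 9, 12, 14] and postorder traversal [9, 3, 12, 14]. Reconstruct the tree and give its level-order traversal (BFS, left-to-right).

Inorder:   [3, 9, 12, 14]
Postorder: [9, 3, 12, 14]
Algorithm: postorder visits root last, so walk postorder right-to-left;
each value is the root of the current inorder slice — split it at that
value, recurse on the right subtree first, then the left.
Recursive splits:
  root=14; inorder splits into left=[3, 9, 12], right=[]
  root=12; inorder splits into left=[3, 9], right=[]
  root=3; inorder splits into left=[], right=[9]
  root=9; inorder splits into left=[], right=[]
Reconstructed level-order: [14, 12, 3, 9]


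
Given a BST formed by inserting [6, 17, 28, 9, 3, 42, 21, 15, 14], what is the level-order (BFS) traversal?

Tree insertion order: [6, 17, 28, 9, 3, 42, 21, 15, 14]
Tree (level-order array): [6, 3, 17, None, None, 9, 28, None, 15, 21, 42, 14]
BFS from the root, enqueuing left then right child of each popped node:
  queue [6] -> pop 6, enqueue [3, 17], visited so far: [6]
  queue [3, 17] -> pop 3, enqueue [none], visited so far: [6, 3]
  queue [17] -> pop 17, enqueue [9, 28], visited so far: [6, 3, 17]
  queue [9, 28] -> pop 9, enqueue [15], visited so far: [6, 3, 17, 9]
  queue [28, 15] -> pop 28, enqueue [21, 42], visited so far: [6, 3, 17, 9, 28]
  queue [15, 21, 42] -> pop 15, enqueue [14], visited so far: [6, 3, 17, 9, 28, 15]
  queue [21, 42, 14] -> pop 21, enqueue [none], visited so far: [6, 3, 17, 9, 28, 15, 21]
  queue [42, 14] -> pop 42, enqueue [none], visited so far: [6, 3, 17, 9, 28, 15, 21, 42]
  queue [14] -> pop 14, enqueue [none], visited so far: [6, 3, 17, 9, 28, 15, 21, 42, 14]
Result: [6, 3, 17, 9, 28, 15, 21, 42, 14]
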